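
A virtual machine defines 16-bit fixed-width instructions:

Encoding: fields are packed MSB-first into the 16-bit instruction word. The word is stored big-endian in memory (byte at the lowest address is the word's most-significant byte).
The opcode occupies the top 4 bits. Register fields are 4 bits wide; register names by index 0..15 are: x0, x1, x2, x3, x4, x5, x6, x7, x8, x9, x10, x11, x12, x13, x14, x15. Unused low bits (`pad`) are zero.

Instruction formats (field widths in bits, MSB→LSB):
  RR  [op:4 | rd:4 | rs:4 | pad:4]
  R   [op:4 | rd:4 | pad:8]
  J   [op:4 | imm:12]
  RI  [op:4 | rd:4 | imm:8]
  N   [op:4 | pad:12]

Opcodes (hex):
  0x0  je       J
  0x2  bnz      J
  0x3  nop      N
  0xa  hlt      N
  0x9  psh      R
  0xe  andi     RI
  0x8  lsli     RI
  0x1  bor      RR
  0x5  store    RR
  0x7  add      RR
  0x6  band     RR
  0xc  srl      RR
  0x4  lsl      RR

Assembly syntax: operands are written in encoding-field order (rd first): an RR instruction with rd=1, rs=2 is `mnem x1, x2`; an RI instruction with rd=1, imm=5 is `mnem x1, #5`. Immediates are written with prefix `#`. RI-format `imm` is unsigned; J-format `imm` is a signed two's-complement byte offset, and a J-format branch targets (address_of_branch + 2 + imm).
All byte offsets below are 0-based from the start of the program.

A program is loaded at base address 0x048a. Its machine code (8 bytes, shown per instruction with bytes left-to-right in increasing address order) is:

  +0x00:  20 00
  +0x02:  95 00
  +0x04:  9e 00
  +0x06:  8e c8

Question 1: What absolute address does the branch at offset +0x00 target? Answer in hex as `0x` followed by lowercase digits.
0x048c

off 0x00: read 20 00 as big → 0x2000
  top 4b → 0x2 → bnz [J]
  imm@[11:0]=0x0 ⇒ #0
  target = base 0x048a + off 0x00 + 2 + imm 0 = 0x048c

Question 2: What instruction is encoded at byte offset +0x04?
@+04  big-endian(9e 00) = 0x9e00
  top 4b → 0x9 → psh [R]
  rd@[11:8]=0xe ⇒ x14

psh x14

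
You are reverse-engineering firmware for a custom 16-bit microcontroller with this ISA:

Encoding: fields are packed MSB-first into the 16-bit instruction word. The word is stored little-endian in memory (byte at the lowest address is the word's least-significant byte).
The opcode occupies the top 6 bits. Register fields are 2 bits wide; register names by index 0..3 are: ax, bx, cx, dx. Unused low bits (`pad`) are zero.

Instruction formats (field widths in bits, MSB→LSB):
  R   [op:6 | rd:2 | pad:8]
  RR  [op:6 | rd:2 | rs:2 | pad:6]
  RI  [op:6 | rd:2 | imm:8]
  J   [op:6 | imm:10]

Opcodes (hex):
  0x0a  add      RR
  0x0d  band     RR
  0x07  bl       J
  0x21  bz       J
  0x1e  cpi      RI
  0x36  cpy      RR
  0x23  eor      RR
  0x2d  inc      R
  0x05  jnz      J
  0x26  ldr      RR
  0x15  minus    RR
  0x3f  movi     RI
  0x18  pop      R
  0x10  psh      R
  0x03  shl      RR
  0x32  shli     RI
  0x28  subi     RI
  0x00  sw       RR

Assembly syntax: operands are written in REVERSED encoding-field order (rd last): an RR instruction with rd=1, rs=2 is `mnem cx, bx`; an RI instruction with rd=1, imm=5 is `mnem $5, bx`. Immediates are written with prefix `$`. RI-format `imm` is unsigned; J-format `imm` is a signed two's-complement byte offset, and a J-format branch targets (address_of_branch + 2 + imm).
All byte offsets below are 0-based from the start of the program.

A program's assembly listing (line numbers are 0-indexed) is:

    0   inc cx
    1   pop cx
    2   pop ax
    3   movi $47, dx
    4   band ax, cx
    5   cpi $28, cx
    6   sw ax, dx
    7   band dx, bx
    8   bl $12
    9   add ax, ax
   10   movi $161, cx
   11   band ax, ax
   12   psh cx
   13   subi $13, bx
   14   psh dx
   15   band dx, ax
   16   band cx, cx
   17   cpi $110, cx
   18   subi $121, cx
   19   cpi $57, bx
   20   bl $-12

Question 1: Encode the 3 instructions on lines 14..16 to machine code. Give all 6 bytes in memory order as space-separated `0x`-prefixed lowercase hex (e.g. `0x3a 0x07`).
L14: psh op=0x10:6|rd=3:2|pad=0:8 ⇒ 0x4300 ⇒ little 00 43
L15: band op=0xd:6|rd=0:2|rs=3:2|pad=0:6 ⇒ 0x34c0 ⇒ little c0 34
L16: band op=0xd:6|rd=2:2|rs=2:2|pad=0:6 ⇒ 0x3680 ⇒ little 80 36

0x00 0x43 0xc0 0x34 0x80 0x36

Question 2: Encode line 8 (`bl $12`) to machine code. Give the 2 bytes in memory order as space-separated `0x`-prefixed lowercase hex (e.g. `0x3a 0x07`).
0x0c 0x1c

L8: bl op=0x7:6|imm=12:10 ⇒ 0x1c0c ⇒ little 0c 1c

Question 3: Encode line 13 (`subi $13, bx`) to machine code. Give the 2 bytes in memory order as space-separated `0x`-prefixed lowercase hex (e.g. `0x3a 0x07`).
0x0d 0xa1

line 13 (subi): pack op=0x28:6|rd=1:2|imm=13:8 = 0xa10d; little→ 0d a1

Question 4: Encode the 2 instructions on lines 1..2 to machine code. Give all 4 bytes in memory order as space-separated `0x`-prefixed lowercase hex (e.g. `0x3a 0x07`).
0x00 0x62 0x00 0x60

L1: pop op=0x18:6|rd=2:2|pad=0:8 ⇒ 0x6200 ⇒ little 00 62
L2: pop op=0x18:6|rd=0:2|pad=0:8 ⇒ 0x6000 ⇒ little 00 60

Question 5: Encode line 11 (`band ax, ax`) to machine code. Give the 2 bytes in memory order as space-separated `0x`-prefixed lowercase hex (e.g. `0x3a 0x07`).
0x00 0x34

line 11 (band): pack op=0xd:6|rd=0:2|rs=0:2|pad=0:6 = 0x3400; little→ 00 34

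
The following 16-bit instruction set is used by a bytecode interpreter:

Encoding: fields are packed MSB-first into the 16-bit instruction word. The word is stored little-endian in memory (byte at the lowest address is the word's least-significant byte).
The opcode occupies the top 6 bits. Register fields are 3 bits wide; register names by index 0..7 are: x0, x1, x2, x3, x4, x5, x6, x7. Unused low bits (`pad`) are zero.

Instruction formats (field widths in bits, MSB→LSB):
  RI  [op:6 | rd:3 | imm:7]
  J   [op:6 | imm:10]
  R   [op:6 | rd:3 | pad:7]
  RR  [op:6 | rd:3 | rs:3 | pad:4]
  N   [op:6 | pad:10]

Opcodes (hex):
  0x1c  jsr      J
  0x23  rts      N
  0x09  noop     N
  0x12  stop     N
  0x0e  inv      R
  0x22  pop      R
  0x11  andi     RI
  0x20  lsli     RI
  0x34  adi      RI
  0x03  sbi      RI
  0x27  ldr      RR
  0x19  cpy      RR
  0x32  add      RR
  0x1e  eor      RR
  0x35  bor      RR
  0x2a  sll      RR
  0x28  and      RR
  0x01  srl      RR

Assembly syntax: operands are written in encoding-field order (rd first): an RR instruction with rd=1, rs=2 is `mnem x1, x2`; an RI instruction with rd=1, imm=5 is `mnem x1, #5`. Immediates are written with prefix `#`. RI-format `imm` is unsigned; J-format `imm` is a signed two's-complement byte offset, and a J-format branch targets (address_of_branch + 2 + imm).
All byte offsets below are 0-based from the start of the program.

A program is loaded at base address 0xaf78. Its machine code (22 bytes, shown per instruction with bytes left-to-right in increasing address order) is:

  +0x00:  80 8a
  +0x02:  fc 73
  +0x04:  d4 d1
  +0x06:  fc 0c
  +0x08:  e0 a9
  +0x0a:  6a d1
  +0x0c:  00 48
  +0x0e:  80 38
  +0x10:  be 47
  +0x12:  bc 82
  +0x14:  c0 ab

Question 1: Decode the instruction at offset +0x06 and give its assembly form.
off 0x06: read fc 0c as little → 0x0cfc
  opcode bits[15:10]=0x3: sbi/RI
  rd@[9:7]=0x1 ⇒ x1
  imm@[6:0]=0x7c ⇒ #124

sbi x1, #124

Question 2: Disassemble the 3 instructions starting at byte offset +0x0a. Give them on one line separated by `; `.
adi x2, #106; stop; inv x1

@+0a  little-endian(6a d1) = 0xd16a
  opcode bits[15:10]=0x34: adi/RI
  rd: (w>>7)&0x7=0x2 → x2
  imm: (w>>0)&0x7f=0x6a → #106
@+0c  little-endian(00 48) = 0x4800
  opcode bits[15:10]=0x12: stop/N
@+0e  little-endian(80 38) = 0x3880
  opcode bits[15:10]=0xe: inv/R
  rd: (w>>7)&0x7=0x1 → x1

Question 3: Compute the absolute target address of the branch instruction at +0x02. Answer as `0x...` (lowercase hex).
@+02  little-endian(fc 73) = 0x73fc
  op=0x73fc>>10=0x1c ⇒ jsr (J)
  imm: (w>>0)&0x3ff=0x3fc (s10→-4) → #-4
  target = base 0xaf78 + off 0x02 + 2 + imm -4 = 0xaf78

0xaf78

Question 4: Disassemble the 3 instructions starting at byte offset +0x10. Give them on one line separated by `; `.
andi x7, #62; lsli x5, #60; sll x7, x4

[10] be 47 → 0x47be
  op=0x47be>>10=0x11 ⇒ andi (RI)
  rd@[9:7]=0x7 ⇒ x7
  imm@[6:0]=0x3e ⇒ #62
[12] bc 82 → 0x82bc
  op=0x82bc>>10=0x20 ⇒ lsli (RI)
  rd@[9:7]=0x5 ⇒ x5
  imm@[6:0]=0x3c ⇒ #60
[14] c0 ab → 0xabc0
  op=0xabc0>>10=0x2a ⇒ sll (RR)
  rd@[9:7]=0x7 ⇒ x7
  rs@[6:4]=0x4 ⇒ x4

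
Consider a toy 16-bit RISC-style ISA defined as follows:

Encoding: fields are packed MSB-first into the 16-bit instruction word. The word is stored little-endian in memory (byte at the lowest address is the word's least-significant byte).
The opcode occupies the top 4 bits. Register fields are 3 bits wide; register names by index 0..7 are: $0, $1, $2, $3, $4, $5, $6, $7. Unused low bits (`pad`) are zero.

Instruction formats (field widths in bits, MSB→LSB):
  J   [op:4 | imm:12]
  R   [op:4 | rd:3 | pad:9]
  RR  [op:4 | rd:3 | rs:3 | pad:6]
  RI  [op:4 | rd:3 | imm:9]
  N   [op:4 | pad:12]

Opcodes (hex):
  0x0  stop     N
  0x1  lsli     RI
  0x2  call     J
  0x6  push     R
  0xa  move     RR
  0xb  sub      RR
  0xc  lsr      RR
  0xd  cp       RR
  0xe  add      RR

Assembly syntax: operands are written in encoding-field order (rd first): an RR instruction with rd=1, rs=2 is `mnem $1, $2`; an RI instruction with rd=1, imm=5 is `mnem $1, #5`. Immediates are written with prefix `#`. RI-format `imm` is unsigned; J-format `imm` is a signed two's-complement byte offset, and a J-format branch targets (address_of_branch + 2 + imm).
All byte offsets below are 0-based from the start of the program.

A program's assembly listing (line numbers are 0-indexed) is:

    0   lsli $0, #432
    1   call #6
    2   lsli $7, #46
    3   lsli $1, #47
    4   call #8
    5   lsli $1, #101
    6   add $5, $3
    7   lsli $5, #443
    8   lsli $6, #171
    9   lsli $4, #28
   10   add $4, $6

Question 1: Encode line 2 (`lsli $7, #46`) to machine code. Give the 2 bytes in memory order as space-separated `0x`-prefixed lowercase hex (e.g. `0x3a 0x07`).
L2: lsli op=0x1:4|rd=7:3|imm=46:9 ⇒ 0x1e2e ⇒ little 2e 1e

0x2e 0x1e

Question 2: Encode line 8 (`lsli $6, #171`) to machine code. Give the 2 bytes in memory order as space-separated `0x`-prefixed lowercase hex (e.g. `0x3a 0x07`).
8. lsli fields op=0x1:4|rd=6:3|imm=171:9 → word 1cabh → ab 1c

0xab 0x1c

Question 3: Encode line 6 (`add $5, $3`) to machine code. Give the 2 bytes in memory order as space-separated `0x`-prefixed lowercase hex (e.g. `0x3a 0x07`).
line 6 (add): pack op=0xe:4|rd=5:3|rs=3:3|pad=0:6 = 0xeac0; little→ c0 ea

0xc0 0xea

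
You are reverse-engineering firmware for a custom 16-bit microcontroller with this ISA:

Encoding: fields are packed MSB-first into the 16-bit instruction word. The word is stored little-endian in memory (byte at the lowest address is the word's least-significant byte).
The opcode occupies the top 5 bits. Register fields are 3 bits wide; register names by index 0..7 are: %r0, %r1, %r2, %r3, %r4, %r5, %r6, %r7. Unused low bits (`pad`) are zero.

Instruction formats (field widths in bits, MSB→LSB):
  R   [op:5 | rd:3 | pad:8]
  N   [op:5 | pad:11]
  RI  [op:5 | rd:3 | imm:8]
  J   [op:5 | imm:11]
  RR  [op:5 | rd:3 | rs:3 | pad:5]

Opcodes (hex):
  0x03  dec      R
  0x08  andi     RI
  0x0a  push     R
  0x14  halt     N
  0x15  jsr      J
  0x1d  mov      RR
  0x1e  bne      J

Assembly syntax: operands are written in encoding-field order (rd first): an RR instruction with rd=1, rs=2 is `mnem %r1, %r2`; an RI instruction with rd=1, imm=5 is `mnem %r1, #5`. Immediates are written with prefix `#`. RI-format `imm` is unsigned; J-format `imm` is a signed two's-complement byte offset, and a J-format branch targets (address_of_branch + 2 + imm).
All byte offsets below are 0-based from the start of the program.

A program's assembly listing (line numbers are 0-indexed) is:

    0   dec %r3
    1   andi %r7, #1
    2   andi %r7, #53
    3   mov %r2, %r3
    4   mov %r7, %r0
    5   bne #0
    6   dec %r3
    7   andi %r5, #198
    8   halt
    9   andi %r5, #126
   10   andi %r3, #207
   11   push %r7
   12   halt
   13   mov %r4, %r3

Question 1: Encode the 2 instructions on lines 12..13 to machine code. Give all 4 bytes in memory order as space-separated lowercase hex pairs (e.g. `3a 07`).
00 a0 60 ec

12. halt fields op=0x14:5|pad=0:11 → word a000h → 00 a0
13. mov fields op=0x1d:5|rd=4:3|rs=3:3|pad=0:5 → word ec60h → 60 ec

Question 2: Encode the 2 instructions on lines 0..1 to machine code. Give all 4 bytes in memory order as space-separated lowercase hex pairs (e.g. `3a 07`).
L0: dec op=0x3:5|rd=3:3|pad=0:8 ⇒ 0x1b00 ⇒ little 00 1b
L1: andi op=0x8:5|rd=7:3|imm=1:8 ⇒ 0x4701 ⇒ little 01 47

00 1b 01 47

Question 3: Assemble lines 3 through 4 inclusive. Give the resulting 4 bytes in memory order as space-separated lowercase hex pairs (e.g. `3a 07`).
line 3 (mov): pack op=0x1d:5|rd=2:3|rs=3:3|pad=0:5 = 0xea60; little→ 60 ea
line 4 (mov): pack op=0x1d:5|rd=7:3|rs=0:3|pad=0:5 = 0xef00; little→ 00 ef

60 ea 00 ef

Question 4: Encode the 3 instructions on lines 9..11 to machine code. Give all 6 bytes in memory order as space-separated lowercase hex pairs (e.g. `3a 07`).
L9: andi op=0x8:5|rd=5:3|imm=126:8 ⇒ 0x457e ⇒ little 7e 45
L10: andi op=0x8:5|rd=3:3|imm=207:8 ⇒ 0x43cf ⇒ little cf 43
L11: push op=0xa:5|rd=7:3|pad=0:8 ⇒ 0x5700 ⇒ little 00 57

7e 45 cf 43 00 57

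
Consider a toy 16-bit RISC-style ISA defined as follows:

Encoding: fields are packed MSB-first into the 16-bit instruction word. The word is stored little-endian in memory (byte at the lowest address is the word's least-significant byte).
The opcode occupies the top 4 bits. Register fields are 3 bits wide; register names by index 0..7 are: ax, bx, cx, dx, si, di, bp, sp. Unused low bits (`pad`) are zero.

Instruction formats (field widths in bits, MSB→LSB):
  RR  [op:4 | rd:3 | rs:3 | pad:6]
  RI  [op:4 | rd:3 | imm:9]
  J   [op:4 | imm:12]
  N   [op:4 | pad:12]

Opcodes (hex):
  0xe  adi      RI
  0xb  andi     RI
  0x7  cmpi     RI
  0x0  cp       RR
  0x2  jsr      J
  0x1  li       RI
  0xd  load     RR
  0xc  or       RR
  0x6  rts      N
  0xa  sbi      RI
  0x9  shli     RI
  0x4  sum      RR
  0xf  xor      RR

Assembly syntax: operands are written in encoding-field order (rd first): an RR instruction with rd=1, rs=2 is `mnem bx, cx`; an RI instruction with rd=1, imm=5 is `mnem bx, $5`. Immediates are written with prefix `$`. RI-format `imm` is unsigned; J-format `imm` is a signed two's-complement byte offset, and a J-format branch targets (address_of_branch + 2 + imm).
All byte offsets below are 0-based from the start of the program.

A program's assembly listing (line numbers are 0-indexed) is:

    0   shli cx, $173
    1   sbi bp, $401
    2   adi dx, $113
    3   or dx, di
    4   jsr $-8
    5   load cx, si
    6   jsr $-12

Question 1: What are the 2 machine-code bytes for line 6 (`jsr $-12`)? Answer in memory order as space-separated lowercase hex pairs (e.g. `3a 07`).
f4 2f

L6: jsr op=0x2:4|imm=-12:12 ⇒ 0x2ff4 ⇒ little f4 2f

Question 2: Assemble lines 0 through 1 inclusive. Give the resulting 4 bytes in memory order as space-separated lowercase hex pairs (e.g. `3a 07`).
L0: shli op=0x9:4|rd=2:3|imm=173:9 ⇒ 0x94ad ⇒ little ad 94
L1: sbi op=0xa:4|rd=6:3|imm=401:9 ⇒ 0xad91 ⇒ little 91 ad

ad 94 91 ad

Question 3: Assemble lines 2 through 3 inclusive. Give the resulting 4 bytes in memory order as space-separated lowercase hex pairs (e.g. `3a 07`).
line 2 (adi): pack op=0xe:4|rd=3:3|imm=113:9 = 0xe671; little→ 71 e6
line 3 (or): pack op=0xc:4|rd=3:3|rs=5:3|pad=0:6 = 0xc740; little→ 40 c7

71 e6 40 c7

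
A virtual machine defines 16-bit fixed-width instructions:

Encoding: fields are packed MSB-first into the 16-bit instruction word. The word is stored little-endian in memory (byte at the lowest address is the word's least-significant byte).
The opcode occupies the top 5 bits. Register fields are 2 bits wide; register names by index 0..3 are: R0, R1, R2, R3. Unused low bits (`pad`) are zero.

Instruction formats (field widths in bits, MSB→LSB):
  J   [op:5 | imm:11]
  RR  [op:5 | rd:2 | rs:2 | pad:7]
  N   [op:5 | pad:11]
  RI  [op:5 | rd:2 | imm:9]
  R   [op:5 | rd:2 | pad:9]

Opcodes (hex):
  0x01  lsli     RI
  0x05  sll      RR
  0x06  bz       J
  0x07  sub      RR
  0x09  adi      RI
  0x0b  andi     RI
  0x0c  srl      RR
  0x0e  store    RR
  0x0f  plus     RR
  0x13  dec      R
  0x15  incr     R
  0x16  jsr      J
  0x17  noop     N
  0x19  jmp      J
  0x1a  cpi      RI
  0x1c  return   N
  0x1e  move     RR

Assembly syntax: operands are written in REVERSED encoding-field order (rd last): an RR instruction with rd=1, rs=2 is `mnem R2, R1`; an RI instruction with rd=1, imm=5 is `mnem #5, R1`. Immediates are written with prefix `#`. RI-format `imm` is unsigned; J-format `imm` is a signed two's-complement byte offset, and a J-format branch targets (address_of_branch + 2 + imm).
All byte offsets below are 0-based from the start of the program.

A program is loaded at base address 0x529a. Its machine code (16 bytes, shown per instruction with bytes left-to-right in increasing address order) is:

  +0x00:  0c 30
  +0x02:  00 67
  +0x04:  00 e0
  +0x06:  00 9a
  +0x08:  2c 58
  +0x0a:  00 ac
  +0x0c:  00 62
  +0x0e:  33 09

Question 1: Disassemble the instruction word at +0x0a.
incr R2

@+0a  little-endian(00 ac) = 0xac00
  top 5b → 0x15 → incr [R]
  rd@[10:9]=0x2 ⇒ R2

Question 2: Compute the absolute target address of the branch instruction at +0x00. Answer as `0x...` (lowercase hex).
[00] 0c 30 → 0x300c
  opcode bits[15:11]=0x6: bz/J
  imm@[10:0]=0xc ⇒ #12
  target = base 0x529a + off 0x00 + 2 + imm 12 = 0x52a8

0x52a8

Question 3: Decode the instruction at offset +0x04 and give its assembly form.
@+04  little-endian(00 e0) = 0xe000
  opcode bits[15:11]=0x1c: return/N

return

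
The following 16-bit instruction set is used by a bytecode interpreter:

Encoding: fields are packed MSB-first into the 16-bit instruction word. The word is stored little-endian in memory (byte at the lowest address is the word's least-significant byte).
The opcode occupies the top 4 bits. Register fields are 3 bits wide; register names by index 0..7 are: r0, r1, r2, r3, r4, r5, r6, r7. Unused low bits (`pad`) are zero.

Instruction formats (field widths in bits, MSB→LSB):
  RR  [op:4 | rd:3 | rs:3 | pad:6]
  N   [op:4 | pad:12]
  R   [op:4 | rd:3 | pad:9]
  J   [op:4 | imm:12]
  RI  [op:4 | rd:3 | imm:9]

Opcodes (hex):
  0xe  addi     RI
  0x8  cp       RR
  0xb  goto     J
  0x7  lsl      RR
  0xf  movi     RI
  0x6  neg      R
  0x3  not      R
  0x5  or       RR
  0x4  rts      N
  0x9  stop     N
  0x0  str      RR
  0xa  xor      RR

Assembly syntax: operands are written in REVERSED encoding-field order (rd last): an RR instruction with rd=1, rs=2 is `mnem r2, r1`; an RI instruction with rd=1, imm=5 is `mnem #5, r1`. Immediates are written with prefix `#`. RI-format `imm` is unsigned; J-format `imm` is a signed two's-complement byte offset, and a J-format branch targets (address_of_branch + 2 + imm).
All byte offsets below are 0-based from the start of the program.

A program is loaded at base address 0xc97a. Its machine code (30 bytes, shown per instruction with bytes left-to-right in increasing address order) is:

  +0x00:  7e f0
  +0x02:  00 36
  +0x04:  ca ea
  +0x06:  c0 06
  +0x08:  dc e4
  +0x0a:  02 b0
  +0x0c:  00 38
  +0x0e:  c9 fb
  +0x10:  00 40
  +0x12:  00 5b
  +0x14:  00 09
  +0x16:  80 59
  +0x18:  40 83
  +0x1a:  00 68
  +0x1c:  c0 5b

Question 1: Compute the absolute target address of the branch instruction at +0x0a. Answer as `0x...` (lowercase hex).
0xc988

@+0a  little-endian(02 b0) = 0xb002
  opcode bits[15:12]=0xb: goto/J
  imm@[11:0]=0x2 ⇒ #2
  target = base 0xc97a + off 0x0a + 2 + imm 2 = 0xc988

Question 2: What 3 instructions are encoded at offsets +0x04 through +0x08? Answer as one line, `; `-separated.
addi #202, r5; str r3, r3; addi #220, r2

off 0x04: read ca ea as little → 0xeaca
  opcode bits[15:12]=0xe: addi/RI
  rd@[11:9]=0x5 ⇒ r5
  imm@[8:0]=0xca ⇒ #202
off 0x06: read c0 06 as little → 0x06c0
  opcode bits[15:12]=0x0: str/RR
  rd@[11:9]=0x3 ⇒ r3
  rs@[8:6]=0x3 ⇒ r3
off 0x08: read dc e4 as little → 0xe4dc
  opcode bits[15:12]=0xe: addi/RI
  rd@[11:9]=0x2 ⇒ r2
  imm@[8:0]=0xdc ⇒ #220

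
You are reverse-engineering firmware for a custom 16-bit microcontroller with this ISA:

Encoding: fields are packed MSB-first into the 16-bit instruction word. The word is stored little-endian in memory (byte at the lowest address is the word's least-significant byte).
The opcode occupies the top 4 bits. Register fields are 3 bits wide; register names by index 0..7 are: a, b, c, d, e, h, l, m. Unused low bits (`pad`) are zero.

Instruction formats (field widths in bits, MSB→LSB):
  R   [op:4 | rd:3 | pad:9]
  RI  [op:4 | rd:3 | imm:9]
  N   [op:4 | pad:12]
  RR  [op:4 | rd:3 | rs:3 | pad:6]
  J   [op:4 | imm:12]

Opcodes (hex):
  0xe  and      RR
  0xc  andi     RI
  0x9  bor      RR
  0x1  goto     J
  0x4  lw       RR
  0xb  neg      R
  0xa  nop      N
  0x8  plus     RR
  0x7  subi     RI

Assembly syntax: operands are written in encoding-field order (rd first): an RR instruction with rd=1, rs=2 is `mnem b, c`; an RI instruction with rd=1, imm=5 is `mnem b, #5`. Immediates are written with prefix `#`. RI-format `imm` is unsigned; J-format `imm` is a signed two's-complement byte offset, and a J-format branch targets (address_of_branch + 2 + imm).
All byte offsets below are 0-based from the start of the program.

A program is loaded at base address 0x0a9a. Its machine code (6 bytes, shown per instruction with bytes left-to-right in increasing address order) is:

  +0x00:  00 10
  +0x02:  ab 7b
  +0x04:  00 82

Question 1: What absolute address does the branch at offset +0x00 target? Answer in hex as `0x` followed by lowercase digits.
@+00  little-endian(00 10) = 0x1000
  top 4b → 0x1 → goto [J]
  imm: (w>>0)&0xfff=0x0 → #0
  target = base 0x0a9a + off 0x00 + 2 + imm 0 = 0x0a9c

0x0a9c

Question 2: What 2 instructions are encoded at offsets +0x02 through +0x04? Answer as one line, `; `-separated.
subi h, #427; plus b, a

+0x02: ab 7b ⇒ word 0x7bab (little)
  top 4b → 0x7 → subi [RI]
  rd: (w>>9)&0x7=0x5 → h
  imm: (w>>0)&0x1ff=0x1ab → #427
+0x04: 00 82 ⇒ word 0x8200 (little)
  top 4b → 0x8 → plus [RR]
  rd: (w>>9)&0x7=0x1 → b
  rs: (w>>6)&0x7=0x0 → a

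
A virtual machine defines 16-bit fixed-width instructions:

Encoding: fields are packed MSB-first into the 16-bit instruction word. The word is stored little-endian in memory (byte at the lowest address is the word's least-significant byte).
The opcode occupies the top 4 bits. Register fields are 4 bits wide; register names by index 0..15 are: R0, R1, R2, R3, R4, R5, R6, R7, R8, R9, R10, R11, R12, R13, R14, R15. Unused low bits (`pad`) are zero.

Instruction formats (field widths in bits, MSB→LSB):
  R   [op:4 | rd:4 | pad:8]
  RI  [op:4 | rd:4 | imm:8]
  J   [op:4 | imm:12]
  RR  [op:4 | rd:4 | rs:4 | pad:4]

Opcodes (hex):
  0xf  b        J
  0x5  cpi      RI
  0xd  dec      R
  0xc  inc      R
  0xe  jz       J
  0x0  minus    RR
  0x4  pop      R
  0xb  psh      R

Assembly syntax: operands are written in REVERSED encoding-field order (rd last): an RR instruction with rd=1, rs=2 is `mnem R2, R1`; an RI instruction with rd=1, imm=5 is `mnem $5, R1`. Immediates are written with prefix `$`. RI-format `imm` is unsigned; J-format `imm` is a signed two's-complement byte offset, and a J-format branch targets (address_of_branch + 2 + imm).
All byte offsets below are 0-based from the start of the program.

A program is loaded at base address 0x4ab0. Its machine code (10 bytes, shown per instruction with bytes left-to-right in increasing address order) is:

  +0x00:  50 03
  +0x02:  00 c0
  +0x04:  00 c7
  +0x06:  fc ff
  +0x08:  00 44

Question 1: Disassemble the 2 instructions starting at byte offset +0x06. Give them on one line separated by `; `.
off 0x06: read fc ff as little → 0xfffc
  op=0xfffc>>12=0xf ⇒ b (J)
  imm@[11:0]=0xffc (s12→-4) ⇒ $-4
off 0x08: read 00 44 as little → 0x4400
  op=0x4400>>12=0x4 ⇒ pop (R)
  rd@[11:8]=0x4 ⇒ R4

b $-4; pop R4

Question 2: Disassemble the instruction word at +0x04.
inc R7

[04] 00 c7 → 0xc700
  op=0xc700>>12=0xc ⇒ inc (R)
  rd@[11:8]=0x7 ⇒ R7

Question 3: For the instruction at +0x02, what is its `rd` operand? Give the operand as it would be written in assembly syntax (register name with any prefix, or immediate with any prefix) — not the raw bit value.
[02] 00 c0 → 0xc000
  top 4b → 0xc → inc [R]
  rd: (w>>8)&0xf=0x0 → R0

R0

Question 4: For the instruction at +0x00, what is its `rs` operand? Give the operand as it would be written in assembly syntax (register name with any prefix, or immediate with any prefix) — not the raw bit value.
R5

off 0x00: read 50 03 as little → 0x0350
  top 4b → 0x0 → minus [RR]
  rd@[11:8]=0x3 ⇒ R3
  rs@[7:4]=0x5 ⇒ R5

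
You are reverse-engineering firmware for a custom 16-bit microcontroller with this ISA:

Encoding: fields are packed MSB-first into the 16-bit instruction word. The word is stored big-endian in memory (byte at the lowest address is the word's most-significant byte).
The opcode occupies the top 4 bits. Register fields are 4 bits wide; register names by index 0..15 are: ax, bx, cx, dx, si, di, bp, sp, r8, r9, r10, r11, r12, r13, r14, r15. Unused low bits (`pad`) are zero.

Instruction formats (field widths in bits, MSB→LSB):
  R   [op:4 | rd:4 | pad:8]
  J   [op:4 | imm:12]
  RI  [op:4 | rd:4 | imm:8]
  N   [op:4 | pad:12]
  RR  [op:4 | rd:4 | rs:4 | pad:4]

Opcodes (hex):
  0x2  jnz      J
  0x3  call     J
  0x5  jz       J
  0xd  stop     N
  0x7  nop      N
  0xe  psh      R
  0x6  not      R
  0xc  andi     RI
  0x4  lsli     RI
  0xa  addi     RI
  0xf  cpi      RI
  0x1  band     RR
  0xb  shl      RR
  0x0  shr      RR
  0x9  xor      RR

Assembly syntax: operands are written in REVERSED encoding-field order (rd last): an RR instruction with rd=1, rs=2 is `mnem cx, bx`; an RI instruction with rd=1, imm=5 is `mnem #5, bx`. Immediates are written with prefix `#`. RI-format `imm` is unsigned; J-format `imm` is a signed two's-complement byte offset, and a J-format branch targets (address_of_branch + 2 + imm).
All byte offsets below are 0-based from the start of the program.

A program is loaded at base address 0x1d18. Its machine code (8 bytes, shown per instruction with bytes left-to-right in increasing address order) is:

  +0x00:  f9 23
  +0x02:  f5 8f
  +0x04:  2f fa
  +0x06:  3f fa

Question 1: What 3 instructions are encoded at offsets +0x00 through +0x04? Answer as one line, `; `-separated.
cpi #35, r9; cpi #143, di; jnz #-6

off 0x00: read f9 23 as big → 0xf923
  opcode bits[15:12]=0xf: cpi/RI
  [11:8] rd=9 = r9
  [7:0] imm=35 = #35
off 0x02: read f5 8f as big → 0xf58f
  opcode bits[15:12]=0xf: cpi/RI
  [11:8] rd=5 = di
  [7:0] imm=143 = #143
off 0x04: read 2f fa as big → 0x2ffa
  opcode bits[15:12]=0x2: jnz/J
  [11:0] imm=4090 (s12→-6) = #-6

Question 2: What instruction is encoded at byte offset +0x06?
call #-6

@+06  big-endian(3f fa) = 0x3ffa
  op=0x3ffa>>12=0x3 ⇒ call (J)
  imm@[11:0]=0xffa (s12→-6) ⇒ #-6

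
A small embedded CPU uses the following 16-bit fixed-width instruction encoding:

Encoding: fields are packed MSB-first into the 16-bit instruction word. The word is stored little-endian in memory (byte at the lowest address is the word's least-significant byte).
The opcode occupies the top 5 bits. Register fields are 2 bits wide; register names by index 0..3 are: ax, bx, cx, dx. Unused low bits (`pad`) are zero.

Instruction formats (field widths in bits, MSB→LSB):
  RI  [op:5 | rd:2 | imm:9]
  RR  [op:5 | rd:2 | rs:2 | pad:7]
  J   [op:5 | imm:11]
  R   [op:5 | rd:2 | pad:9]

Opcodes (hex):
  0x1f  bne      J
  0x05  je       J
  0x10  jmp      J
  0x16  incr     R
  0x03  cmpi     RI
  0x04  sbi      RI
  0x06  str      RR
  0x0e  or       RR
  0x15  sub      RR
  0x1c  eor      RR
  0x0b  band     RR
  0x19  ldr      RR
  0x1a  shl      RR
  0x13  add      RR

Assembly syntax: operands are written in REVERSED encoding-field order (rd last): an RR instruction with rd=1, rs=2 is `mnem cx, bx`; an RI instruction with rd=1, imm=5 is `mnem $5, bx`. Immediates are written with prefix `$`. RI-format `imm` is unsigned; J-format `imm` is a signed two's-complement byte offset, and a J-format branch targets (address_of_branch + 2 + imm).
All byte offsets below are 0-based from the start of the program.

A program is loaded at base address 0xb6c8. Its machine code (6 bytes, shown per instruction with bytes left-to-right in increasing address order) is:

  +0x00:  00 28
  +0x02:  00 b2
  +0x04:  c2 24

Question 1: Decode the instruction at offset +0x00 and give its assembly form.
je $0

+0x00: 00 28 ⇒ word 0x2800 (little)
  op=0x2800>>11=0x5 ⇒ je (J)
  imm@[10:0]=0x0 ⇒ $0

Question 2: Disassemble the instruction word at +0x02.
+0x02: 00 b2 ⇒ word 0xb200 (little)
  op=0xb200>>11=0x16 ⇒ incr (R)
  [10:9] rd=1 = bx

incr bx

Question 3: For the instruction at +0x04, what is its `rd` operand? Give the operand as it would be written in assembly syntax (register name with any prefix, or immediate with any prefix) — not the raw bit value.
@+04  little-endian(c2 24) = 0x24c2
  top 5b → 0x4 → sbi [RI]
  [10:9] rd=2 = cx
  [8:0] imm=194 = $194

cx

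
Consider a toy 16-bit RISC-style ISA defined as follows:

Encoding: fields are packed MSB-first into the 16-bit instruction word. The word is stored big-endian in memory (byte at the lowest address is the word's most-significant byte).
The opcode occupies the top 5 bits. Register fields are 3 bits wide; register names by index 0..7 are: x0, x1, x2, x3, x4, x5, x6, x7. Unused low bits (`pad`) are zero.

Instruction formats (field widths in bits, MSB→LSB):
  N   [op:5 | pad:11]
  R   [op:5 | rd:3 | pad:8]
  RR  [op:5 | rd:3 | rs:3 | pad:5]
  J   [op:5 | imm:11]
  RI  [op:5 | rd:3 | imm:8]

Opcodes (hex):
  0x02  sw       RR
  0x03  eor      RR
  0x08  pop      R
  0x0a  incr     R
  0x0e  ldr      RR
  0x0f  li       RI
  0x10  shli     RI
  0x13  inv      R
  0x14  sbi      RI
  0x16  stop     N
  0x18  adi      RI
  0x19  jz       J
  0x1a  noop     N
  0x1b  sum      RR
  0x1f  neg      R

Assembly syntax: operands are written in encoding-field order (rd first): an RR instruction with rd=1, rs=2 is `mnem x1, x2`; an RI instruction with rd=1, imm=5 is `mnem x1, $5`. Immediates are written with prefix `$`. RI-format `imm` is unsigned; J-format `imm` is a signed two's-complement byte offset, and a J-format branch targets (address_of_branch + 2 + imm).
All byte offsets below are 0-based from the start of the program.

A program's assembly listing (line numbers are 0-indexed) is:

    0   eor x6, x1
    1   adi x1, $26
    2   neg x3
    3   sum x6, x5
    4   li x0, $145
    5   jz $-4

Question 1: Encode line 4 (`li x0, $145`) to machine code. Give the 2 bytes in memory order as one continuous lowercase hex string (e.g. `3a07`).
7891

line 4 (li): pack op=0xf:5|rd=0:3|imm=145:8 = 0x7891; big→ 78 91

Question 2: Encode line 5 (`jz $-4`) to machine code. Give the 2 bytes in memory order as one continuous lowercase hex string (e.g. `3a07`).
L5: jz op=0x19:5|imm=-4:11 ⇒ 0xcffc ⇒ big cf fc

cffc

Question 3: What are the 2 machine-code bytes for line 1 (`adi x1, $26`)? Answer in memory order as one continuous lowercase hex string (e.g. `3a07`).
L1: adi op=0x18:5|rd=1:3|imm=26:8 ⇒ 0xc11a ⇒ big c1 1a

c11a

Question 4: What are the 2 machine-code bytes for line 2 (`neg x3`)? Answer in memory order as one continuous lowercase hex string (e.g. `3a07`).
line 2 (neg): pack op=0x1f:5|rd=3:3|pad=0:8 = 0xfb00; big→ fb 00

fb00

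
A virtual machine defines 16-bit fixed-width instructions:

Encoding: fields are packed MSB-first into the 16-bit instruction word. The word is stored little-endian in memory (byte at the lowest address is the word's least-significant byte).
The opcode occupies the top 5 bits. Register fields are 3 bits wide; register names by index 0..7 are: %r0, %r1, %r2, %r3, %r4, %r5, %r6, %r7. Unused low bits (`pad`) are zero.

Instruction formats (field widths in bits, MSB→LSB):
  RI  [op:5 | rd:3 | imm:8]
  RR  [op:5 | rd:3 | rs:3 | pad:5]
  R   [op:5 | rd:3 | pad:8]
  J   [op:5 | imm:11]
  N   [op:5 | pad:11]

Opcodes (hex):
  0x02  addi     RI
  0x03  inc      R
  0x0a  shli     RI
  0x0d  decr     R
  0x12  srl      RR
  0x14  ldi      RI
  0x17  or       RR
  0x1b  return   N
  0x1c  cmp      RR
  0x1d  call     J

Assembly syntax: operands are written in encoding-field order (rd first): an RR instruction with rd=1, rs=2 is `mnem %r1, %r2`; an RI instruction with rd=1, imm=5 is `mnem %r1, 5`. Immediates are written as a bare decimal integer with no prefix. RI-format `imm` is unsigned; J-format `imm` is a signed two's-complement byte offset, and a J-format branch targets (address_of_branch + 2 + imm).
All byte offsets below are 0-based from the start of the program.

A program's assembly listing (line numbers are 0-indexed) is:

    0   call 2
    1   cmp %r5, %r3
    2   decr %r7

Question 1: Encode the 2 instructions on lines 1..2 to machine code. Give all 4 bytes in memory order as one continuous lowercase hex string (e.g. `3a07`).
L1: cmp op=0x1c:5|rd=5:3|rs=3:3|pad=0:5 ⇒ 0xe560 ⇒ little 60 e5
L2: decr op=0xd:5|rd=7:3|pad=0:8 ⇒ 0x6f00 ⇒ little 00 6f

60e5006f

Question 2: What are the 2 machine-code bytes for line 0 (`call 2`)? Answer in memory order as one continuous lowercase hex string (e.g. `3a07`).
0. call fields op=0x1d:5|imm=2:11 → word e802h → 02 e8

02e8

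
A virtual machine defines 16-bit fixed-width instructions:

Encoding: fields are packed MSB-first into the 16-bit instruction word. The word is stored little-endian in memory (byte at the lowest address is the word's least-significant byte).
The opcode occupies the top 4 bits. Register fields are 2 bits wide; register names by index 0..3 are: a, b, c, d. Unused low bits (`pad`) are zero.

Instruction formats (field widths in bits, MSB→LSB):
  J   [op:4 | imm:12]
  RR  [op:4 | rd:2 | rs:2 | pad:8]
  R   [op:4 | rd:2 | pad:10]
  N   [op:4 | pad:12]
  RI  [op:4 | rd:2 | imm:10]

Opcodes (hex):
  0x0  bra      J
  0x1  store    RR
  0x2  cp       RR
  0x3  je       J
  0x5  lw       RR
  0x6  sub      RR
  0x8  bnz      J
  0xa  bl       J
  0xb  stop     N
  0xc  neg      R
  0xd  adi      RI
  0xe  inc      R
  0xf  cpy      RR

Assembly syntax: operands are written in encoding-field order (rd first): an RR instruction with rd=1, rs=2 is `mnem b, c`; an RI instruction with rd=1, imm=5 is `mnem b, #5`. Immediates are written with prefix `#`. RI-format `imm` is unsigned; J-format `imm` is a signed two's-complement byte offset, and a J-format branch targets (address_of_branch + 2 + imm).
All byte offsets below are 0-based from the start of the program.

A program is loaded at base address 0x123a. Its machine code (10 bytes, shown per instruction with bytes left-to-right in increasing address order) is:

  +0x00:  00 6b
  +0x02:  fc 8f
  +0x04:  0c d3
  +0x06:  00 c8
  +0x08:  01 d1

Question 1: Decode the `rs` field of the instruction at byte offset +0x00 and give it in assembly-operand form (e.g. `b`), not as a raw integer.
@+00  little-endian(00 6b) = 0x6b00
  top 4b → 0x6 → sub [RR]
  rd: (w>>10)&0x3=0x2 → c
  rs: (w>>8)&0x3=0x3 → d

d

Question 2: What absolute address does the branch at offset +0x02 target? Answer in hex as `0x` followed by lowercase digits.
@+02  little-endian(fc 8f) = 0x8ffc
  top 4b → 0x8 → bnz [J]
  imm@[11:0]=0xffc (s12→-4) ⇒ #-4
  target = base 0x123a + off 0x02 + 2 + imm -4 = 0x123a

0x123a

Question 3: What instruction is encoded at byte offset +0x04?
adi a, #780

[04] 0c d3 → 0xd30c
  op=0xd30c>>12=0xd ⇒ adi (RI)
  rd: (w>>10)&0x3=0x0 → a
  imm: (w>>0)&0x3ff=0x30c → #780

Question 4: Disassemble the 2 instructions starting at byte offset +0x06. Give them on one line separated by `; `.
neg c; adi a, #257

off 0x06: read 00 c8 as little → 0xc800
  opcode bits[15:12]=0xc: neg/R
  [11:10] rd=2 = c
off 0x08: read 01 d1 as little → 0xd101
  opcode bits[15:12]=0xd: adi/RI
  [11:10] rd=0 = a
  [9:0] imm=257 = #257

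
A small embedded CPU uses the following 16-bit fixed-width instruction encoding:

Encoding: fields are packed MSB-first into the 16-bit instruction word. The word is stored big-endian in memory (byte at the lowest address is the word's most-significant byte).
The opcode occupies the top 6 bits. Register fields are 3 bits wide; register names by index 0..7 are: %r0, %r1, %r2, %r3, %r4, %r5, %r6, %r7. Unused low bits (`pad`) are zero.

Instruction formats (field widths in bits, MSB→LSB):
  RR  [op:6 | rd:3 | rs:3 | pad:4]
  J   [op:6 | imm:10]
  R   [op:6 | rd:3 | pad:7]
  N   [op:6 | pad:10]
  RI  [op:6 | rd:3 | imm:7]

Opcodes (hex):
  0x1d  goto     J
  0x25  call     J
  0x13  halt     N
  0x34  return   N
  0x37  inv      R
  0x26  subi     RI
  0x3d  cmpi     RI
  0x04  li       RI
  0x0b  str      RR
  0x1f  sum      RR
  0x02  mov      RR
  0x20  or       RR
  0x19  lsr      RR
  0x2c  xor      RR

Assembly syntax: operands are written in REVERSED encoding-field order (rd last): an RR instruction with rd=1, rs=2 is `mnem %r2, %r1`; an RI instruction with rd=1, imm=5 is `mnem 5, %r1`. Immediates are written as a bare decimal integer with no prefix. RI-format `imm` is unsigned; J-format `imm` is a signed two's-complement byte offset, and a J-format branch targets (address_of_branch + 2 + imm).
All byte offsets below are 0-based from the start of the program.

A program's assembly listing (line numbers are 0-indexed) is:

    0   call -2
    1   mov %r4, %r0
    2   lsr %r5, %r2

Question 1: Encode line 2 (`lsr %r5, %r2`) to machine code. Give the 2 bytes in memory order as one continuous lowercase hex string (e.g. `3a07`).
6550

line 2 (lsr): pack op=0x19:6|rd=2:3|rs=5:3|pad=0:4 = 0x6550; big→ 65 50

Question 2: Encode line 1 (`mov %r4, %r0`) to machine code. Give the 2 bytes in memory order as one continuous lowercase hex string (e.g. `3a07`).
0840

L1: mov op=0x2:6|rd=0:3|rs=4:3|pad=0:4 ⇒ 0x0840 ⇒ big 08 40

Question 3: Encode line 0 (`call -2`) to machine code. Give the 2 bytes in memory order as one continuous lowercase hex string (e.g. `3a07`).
0. call fields op=0x25:6|imm=-2:10 → word 97feh → 97 fe

97fe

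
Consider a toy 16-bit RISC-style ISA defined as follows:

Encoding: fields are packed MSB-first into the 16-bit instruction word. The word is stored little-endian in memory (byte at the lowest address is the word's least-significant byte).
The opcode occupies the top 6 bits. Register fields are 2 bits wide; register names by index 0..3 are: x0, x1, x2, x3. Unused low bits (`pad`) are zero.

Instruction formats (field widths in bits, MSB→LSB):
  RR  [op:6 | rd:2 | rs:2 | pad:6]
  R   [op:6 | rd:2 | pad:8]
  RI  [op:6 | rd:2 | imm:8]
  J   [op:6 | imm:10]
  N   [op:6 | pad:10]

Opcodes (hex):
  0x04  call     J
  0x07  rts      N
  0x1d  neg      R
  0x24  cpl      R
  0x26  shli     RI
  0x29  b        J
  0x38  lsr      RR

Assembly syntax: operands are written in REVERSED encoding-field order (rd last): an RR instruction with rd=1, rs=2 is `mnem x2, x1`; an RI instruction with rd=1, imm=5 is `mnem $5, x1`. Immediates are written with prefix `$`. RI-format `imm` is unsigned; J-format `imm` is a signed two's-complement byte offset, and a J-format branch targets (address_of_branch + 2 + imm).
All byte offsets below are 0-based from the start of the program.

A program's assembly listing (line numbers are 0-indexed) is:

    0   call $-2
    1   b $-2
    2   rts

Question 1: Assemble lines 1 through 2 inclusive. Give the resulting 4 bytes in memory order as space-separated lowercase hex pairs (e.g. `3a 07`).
1. b fields op=0x29:6|imm=-2:10 → word a7feh → fe a7
2. rts fields op=0x7:6|pad=0:10 → word 1c00h → 00 1c

fe a7 00 1c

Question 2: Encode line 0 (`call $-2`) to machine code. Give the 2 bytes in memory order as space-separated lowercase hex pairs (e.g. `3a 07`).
fe 13

L0: call op=0x4:6|imm=-2:10 ⇒ 0x13fe ⇒ little fe 13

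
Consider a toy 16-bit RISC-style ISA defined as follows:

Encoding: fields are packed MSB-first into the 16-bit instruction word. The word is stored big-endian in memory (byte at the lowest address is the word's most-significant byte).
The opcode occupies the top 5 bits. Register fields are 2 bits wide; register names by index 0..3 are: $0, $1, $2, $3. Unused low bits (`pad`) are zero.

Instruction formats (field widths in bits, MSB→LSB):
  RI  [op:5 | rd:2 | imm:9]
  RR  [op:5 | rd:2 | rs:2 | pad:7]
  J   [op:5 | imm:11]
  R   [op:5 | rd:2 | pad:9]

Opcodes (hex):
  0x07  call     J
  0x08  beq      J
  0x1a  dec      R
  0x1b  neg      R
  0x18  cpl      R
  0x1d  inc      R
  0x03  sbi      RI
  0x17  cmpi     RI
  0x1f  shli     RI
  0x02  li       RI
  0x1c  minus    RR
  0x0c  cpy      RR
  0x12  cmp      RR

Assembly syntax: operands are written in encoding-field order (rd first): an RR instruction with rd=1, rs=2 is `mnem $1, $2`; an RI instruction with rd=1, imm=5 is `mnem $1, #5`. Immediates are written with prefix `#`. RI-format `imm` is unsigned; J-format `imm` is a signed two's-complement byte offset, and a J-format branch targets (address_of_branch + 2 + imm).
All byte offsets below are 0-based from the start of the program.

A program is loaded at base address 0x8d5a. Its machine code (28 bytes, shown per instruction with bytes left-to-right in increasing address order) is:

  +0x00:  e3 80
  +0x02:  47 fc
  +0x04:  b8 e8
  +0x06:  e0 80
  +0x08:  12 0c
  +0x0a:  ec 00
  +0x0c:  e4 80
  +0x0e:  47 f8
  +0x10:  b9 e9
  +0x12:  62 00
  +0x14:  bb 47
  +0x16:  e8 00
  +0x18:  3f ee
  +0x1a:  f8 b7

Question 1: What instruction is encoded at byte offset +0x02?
@+02  big-endian(47 fc) = 0x47fc
  opcode bits[15:11]=0x8: beq/J
  [10:0] imm=2044 (s11→-4) = #-4

beq #-4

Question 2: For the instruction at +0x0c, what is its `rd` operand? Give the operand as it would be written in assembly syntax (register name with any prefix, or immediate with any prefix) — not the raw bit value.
$2

@+0c  big-endian(e4 80) = 0xe480
  op=0xe480>>11=0x1c ⇒ minus (RR)
  rd@[10:9]=0x2 ⇒ $2
  rs@[8:7]=0x1 ⇒ $1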